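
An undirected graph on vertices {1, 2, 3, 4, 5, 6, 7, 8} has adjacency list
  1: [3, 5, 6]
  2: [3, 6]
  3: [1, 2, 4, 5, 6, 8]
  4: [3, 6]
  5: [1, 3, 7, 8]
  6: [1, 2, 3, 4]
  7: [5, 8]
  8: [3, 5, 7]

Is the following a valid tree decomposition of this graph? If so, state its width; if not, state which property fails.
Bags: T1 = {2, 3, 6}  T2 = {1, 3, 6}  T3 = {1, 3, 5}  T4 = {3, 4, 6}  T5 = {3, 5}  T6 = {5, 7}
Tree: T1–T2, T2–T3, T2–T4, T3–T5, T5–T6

A tree decomposition must satisfy three properties: every vertex lies in some bag; for every edge, both endpoints lie together in some bag; and for every vertex, the bags containing it form a connected subtree. Here vertex 8 appears in no bag, so the decomposition is invalid.

No — vertex 8 appears in no bag.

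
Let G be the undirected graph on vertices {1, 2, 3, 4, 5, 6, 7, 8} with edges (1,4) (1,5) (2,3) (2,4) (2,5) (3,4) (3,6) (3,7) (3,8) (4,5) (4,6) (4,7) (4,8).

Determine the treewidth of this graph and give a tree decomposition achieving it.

Treewidth 2.
One such decomposition:
Bags: B1 = {2, 3, 4}  B2 = {3, 4, 6}  B3 = {3, 4, 7}  B4 = {3, 4, 8}  B5 = {2, 4, 5}  B6 = {1, 4, 5}
Tree: B1–B2, B1–B3, B3–B4, B1–B5, B5–B6

Every bag has size at most 3, so the width is 3 − 1 = 2 and tw(G) ≤ 2. On the other hand G contains the 3-clique {1, 4, 5}. A clique must lie in a single bag of any decomposition, so no decomposition can have width below 2. The upper and lower bounds meet at 2, so that is the treewidth.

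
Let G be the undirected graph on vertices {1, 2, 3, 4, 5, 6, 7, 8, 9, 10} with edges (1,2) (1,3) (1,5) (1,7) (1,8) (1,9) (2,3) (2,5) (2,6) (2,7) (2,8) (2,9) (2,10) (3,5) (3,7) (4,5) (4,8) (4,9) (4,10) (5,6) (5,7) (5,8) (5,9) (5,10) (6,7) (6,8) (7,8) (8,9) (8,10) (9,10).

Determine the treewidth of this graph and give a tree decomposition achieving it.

Treewidth 4.
One optimal decomposition is:
Bags: B1 = {1, 2, 5, 7, 8}  B2 = {1, 2, 5, 8, 9}  B3 = {2, 5, 8, 9, 10}  B4 = {2, 5, 6, 7, 8}  B5 = {1, 2, 3, 5, 7}  B6 = {4, 5, 8, 9, 10}
Tree: B1–B2, B2–B3, B1–B4, B1–B5, B3–B6

The largest bag has 5 vertices, giving width 4; this decomposition certifies tw(G) ≤ 4. For the lower bound, the 5 vertices {1, 2, 5, 8, 9} are pairwise adjacent, and any tree decomposition puts a clique entirely inside one bag — forcing width ≥ 4. The upper and lower bounds meet at 4, so that is the treewidth.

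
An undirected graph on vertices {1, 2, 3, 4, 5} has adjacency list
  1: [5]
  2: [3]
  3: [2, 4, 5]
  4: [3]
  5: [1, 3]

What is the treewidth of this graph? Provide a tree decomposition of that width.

Treewidth 1.
Bags: B1 = {1, 5}  B2 = {3, 5}  B3 = {2, 3}  B4 = {3, 4}
Tree: B1–B2, B2–B3, B2–B4

The largest bag has 2 vertices, giving width 1; this decomposition certifies tw(G) ≤ 1. Since G has at least one edge (e.g. 5–1), it is not an edgeless graph, so tw(G) ≥ 1. The upper and lower bounds meet at 1, so that is the treewidth.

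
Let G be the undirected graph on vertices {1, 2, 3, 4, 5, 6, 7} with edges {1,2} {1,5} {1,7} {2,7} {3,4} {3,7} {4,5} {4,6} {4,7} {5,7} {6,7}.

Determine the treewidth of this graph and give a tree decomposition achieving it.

The largest bag has 3 vertices, giving width 2; this decomposition certifies tw(G) ≤ 2. On the other hand G contains the 3-clique {1, 2, 7}. A clique must lie in a single bag of any decomposition, so no decomposition can have width below 2. Hence tw(G) = 2 exactly.

Treewidth 2.
One such decomposition:
Bags: B1 = {4, 6, 7}  B2 = {4, 5, 7}  B3 = {3, 4, 7}  B4 = {1, 5, 7}  B5 = {1, 2, 7}
Tree: B1–B2, B1–B3, B2–B4, B4–B5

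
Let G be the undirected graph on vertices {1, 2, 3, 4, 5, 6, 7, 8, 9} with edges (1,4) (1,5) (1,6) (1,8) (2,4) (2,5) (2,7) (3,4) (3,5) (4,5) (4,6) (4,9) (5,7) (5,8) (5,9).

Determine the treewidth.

2

A width-2 tree decomposition is:
Bags: B1 = {2, 4, 5}  B2 = {3, 4, 5}  B3 = {1, 4, 5}  B4 = {1, 5, 8}  B5 = {1, 4, 6}  B6 = {4, 5, 9}  B7 = {2, 5, 7}
Tree: B1–B2, B1–B3, B3–B4, B3–B5, B3–B6, B1–B7
The largest bag has 3 vertices, giving width 2; this decomposition certifies tw(G) ≤ 2. On the other hand G contains the 3-clique {1, 5, 8}. A clique must lie in a single bag of any decomposition, so no decomposition can have width below 2. Hence tw(G) = 2 exactly.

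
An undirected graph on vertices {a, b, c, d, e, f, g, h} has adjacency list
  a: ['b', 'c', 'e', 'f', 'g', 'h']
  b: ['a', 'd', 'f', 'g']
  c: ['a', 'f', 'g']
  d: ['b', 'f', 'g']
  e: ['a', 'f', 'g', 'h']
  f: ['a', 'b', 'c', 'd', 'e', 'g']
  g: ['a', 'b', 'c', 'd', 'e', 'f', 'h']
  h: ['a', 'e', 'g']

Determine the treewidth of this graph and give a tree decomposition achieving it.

The largest bag has 4 vertices, giving width 3; this decomposition certifies tw(G) ≤ 3. On the other hand G contains the 4-clique {a, e, g, h}. A clique must lie in a single bag of any decomposition, so no decomposition can have width below 3. Combining the bounds, tw(G) = 3.

Treewidth 3.
Bags: B1 = {a, b, f, g}  B2 = {a, e, f, g}  B3 = {a, e, g, h}  B4 = {b, d, f, g}  B5 = {a, c, f, g}
Tree: B1–B2, B2–B3, B1–B4, B2–B5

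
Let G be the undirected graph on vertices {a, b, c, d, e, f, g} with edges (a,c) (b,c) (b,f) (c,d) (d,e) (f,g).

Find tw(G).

1

A width-1 tree decomposition is:
Bags: B1 = {a, c}  B2 = {c, d}  B3 = {b, c}  B4 = {b, f}  B5 = {d, e}  B6 = {f, g}
Tree: B1–B2, B1–B3, B3–B4, B2–B5, B4–B6
Each bag holds 2 vertices, so the decomposition has width 1, which upper-bounds the treewidth. Since G has at least one edge (e.g. a–c), it is not an edgeless graph, so tw(G) ≥ 1. Hence tw(G) = 1 exactly.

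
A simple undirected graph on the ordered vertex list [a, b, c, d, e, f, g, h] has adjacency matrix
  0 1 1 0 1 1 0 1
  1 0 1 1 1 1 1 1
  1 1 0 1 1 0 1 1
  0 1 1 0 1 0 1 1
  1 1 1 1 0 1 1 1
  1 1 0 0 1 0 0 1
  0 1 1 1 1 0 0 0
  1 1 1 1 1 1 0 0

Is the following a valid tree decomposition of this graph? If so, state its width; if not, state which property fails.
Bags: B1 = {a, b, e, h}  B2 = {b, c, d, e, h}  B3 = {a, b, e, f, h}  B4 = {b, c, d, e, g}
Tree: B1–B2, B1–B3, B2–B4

A tree decomposition must satisfy three properties: every vertex lies in some bag; for every edge, both endpoints lie together in some bag; and for every vertex, the bags containing it form a connected subtree. Here edge (c,a) lies in no bag, so the decomposition is invalid.

No — edge (c,a) lies in no bag.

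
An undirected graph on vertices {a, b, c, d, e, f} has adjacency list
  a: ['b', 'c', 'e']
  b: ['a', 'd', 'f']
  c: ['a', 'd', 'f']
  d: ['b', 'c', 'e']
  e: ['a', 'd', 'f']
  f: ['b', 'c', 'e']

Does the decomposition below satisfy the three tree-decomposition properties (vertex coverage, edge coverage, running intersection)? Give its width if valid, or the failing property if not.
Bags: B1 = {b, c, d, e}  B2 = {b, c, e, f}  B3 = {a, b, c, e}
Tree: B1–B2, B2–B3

Yes; width 3.

Every vertex of G appears in some bag (union = {a, b, c, d, e, f}); every edge is covered by a bag; and for each vertex v the set of bags containing v is connected in the bag tree. The decomposition is therefore valid. The largest bag has 4 vertices, so the width is 3.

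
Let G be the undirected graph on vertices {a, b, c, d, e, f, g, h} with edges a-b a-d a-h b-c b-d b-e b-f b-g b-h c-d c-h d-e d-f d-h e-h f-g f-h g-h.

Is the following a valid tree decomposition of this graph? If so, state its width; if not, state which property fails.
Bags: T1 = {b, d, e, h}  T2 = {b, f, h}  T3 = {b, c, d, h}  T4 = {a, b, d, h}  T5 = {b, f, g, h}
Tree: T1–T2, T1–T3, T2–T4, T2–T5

No — edge (d,f) lies in no bag.

A tree decomposition must satisfy three properties: every vertex lies in some bag; for every edge, both endpoints lie together in some bag; and for every vertex, the bags containing it form a connected subtree. Here edge (d,f) lies in no bag, so the decomposition is invalid.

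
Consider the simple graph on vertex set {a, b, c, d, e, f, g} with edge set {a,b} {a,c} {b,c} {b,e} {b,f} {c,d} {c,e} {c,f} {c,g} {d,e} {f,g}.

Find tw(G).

A width-2 tree decomposition is:
Bags: B1 = {b, c, f}  B2 = {b, c, e}  B3 = {a, b, c}  B4 = {c, f, g}  B5 = {c, d, e}
Tree: B1–B2, B2–B3, B1–B4, B2–B5
The largest bag has 3 vertices, giving width 2; this decomposition certifies tw(G) ≤ 2. For the lower bound, the 3 vertices {c, d, e} are pairwise adjacent, and any tree decomposition puts a clique entirely inside one bag — forcing width ≥ 2. Therefore the treewidth is 2.

2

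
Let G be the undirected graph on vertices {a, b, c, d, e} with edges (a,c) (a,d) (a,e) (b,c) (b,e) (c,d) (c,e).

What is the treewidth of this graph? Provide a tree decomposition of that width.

Treewidth 2.
One optimal decomposition is:
Bags: B1 = {a, c, d}  B2 = {a, c, e}  B3 = {b, c, e}
Tree: B1–B2, B2–B3

The largest bag has 3 vertices, giving width 2; this decomposition certifies tw(G) ≤ 2. Conversely, {a, c, d} is a clique of size 3, and the vertices of any clique must share a bag in every tree decomposition; so some bag has ≥ 3 vertices and tw(G) ≥ 2. Hence tw(G) = 2 exactly.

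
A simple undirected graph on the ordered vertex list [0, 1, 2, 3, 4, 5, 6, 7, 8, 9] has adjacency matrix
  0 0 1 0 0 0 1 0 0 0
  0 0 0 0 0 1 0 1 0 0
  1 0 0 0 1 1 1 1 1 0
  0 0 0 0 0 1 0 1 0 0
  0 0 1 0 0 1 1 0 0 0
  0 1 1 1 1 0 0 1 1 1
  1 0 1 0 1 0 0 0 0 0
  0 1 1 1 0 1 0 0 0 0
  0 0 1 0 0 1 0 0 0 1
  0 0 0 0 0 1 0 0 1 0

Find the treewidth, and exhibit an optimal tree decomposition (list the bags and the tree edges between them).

The largest bag has 3 vertices, giving width 2; this decomposition certifies tw(G) ≤ 2. Conversely, {0, 2, 6} is a clique of size 3, and the vertices of any clique must share a bag in every tree decomposition; so some bag has ≥ 3 vertices and tw(G) ≥ 2. Therefore the treewidth is 2.

Treewidth 2.
One such decomposition:
Bags: B1 = {2, 5, 7}  B2 = {2, 5, 8}  B3 = {1, 5, 7}  B4 = {2, 4, 5}  B5 = {3, 5, 7}  B6 = {5, 8, 9}  B7 = {2, 4, 6}  B8 = {0, 2, 6}
Tree: B1–B2, B1–B3, B2–B4, B3–B5, B2–B6, B4–B7, B7–B8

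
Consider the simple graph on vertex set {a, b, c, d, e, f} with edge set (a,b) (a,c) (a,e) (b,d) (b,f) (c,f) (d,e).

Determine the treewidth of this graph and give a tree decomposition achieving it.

Each bag holds 3 vertices, so the decomposition has width 2, which upper-bounds the treewidth. The edges e–d–b–a–e form a cycle, so G is not a tree and its treewidth is at least 2. Therefore the treewidth is 2.

Treewidth 2.
One such decomposition:
Bags: B1 = {a, d, e}  B2 = {a, b, d}  B3 = {a, b, c}  B4 = {b, c, f}
Tree: B1–B2, B2–B3, B3–B4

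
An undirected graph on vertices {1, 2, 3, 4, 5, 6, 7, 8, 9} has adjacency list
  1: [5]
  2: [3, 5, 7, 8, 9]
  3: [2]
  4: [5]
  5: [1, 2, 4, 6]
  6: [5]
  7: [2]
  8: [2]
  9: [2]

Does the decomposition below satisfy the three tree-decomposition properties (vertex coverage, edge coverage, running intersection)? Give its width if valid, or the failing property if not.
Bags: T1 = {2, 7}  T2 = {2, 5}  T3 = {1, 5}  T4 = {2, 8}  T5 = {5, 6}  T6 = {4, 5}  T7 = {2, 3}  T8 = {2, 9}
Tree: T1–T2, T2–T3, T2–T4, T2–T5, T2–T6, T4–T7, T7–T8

Checking the three conditions: (i) the bags cover all of {1, 2, 3, 4, 5, 6, 7, 8, 9}; (ii) for each edge, some bag contains both endpoints; (iii) the bags containing any fixed vertex form a subtree. All hold, so the decomposition is valid with width 2 − 1 = 1.

Yes; width 1.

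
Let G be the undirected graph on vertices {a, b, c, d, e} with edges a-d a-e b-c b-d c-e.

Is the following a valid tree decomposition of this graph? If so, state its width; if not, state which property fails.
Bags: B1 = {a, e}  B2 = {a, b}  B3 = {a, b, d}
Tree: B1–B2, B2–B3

A tree decomposition must satisfy three properties: every vertex lies in some bag; for every edge, both endpoints lie together in some bag; and for every vertex, the bags containing it form a connected subtree. Here vertex c appears in no bag, so the decomposition is invalid.

No — vertex c appears in no bag.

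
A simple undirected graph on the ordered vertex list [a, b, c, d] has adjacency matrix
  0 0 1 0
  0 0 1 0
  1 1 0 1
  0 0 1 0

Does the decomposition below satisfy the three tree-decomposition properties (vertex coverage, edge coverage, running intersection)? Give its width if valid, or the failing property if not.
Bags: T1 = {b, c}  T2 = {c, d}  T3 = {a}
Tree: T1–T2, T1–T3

A tree decomposition must satisfy three properties: every vertex lies in some bag; for every edge, both endpoints lie together in some bag; and for every vertex, the bags containing it form a connected subtree. Here edge (c,a) lies in no bag, so the decomposition is invalid.

No — edge (c,a) lies in no bag.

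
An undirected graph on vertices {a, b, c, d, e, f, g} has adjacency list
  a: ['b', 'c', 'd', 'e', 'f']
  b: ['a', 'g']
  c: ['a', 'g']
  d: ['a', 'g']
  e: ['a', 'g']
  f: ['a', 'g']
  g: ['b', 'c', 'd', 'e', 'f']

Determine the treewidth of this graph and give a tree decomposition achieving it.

Each bag holds 3 vertices, so the decomposition has width 2, which upper-bounds the treewidth. The edges g–e–a–d–g form a cycle, so G is not a tree and its treewidth is at least 2. Combining the bounds, tw(G) = 2.

Treewidth 2.
One optimal decomposition is:
Bags: B1 = {a, e, g}  B2 = {a, d, g}  B3 = {a, c, g}  B4 = {a, b, g}  B5 = {a, f, g}
Tree: B1–B2, B2–B3, B3–B4, B4–B5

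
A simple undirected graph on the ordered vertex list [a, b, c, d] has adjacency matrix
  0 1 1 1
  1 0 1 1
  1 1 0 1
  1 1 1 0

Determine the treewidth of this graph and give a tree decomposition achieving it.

Treewidth 3.
One optimal decomposition is:
Bags: B1 = {a, b, c, d}
Tree: (single bag)

With just one bag of size 4, the width is 4 − 1 = 3, so tw(G) ≤ 3. For the lower bound, the 4 vertices {a, b, c, d} are pairwise adjacent, and any tree decomposition puts a clique entirely inside one bag — forcing width ≥ 3. Combining the bounds, tw(G) = 3.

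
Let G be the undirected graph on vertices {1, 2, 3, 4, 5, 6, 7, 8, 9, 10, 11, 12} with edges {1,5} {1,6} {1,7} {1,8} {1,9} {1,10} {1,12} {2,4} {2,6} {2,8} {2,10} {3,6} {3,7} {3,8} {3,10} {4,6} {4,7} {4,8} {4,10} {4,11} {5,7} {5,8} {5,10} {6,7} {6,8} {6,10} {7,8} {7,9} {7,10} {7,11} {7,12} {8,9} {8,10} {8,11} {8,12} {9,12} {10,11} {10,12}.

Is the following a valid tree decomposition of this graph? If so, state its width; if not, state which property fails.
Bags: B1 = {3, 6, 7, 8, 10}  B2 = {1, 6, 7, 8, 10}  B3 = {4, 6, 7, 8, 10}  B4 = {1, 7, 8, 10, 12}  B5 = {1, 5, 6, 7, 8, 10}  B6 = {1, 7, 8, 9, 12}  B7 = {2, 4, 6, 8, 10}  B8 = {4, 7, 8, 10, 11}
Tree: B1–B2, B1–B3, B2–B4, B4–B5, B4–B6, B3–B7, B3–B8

No — bags containing vertex 6 are not connected in the tree.

A tree decomposition must satisfy three properties: every vertex lies in some bag; for every edge, both endpoints lie together in some bag; and for every vertex, the bags containing it form a connected subtree. Here bags containing vertex 6 are not connected in the tree, so the decomposition is invalid.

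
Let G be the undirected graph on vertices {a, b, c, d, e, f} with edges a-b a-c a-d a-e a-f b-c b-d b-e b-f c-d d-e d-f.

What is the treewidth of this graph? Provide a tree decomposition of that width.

Every bag has size at most 4, so the width is 4 − 1 = 3 and tw(G) ≤ 3. On the other hand G contains the 4-clique {a, b, d, e}. A clique must lie in a single bag of any decomposition, so no decomposition can have width below 3. The upper and lower bounds meet at 3, so that is the treewidth.

Treewidth 3.
One optimal decomposition is:
Bags: B1 = {a, b, d, f}  B2 = {a, b, d, e}  B3 = {a, b, c, d}
Tree: B1–B2, B2–B3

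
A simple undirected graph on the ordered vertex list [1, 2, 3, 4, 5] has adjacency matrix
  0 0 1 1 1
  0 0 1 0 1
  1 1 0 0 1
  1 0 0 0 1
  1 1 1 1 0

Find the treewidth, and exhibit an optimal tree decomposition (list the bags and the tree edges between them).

Treewidth 2.
Bags: B1 = {1, 3, 5}  B2 = {1, 4, 5}  B3 = {2, 3, 5}
Tree: B1–B2, B1–B3

The largest bag has 3 vertices, giving width 2; this decomposition certifies tw(G) ≤ 2. Conversely, {1, 3, 5} is a clique of size 3, and the vertices of any clique must share a bag in every tree decomposition; so some bag has ≥ 3 vertices and tw(G) ≥ 2. Therefore the treewidth is 2.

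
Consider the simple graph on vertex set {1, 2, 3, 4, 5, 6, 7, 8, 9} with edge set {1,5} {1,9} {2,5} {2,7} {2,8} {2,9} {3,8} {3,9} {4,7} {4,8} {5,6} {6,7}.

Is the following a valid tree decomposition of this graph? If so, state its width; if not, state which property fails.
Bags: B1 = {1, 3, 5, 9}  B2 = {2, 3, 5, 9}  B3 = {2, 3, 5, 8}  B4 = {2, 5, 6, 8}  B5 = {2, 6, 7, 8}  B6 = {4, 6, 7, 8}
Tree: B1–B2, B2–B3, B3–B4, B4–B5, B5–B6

Checking the three conditions: (i) the bags cover all of {1, 2, 3, 4, 5, 6, 7, 8, 9}; (ii) for each edge, some bag contains both endpoints; (iii) the bags containing any fixed vertex form a subtree. All hold, so the decomposition is valid with width 4 − 1 = 3.

Yes; width 3.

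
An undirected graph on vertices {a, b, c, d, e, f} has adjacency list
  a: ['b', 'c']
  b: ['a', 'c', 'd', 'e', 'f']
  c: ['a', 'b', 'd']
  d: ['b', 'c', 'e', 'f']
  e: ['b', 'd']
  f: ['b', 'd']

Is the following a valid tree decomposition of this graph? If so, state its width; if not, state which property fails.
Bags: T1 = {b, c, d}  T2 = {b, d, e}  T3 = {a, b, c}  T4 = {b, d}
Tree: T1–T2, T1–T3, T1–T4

No — vertex f appears in no bag.

A tree decomposition must satisfy three properties: every vertex lies in some bag; for every edge, both endpoints lie together in some bag; and for every vertex, the bags containing it form a connected subtree. Here vertex f appears in no bag, so the decomposition is invalid.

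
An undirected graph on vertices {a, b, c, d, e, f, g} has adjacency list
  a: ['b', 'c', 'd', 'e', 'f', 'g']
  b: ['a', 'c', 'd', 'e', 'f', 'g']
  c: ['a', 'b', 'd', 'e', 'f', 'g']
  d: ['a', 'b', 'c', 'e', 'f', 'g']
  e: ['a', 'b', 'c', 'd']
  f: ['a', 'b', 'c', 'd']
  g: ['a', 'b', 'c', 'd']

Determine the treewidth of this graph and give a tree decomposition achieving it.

The largest bag has 5 vertices, giving width 4; this decomposition certifies tw(G) ≤ 4. On the other hand G contains the 5-clique {a, b, c, d, g}. A clique must lie in a single bag of any decomposition, so no decomposition can have width below 4. Hence tw(G) = 4 exactly.

Treewidth 4.
One such decomposition:
Bags: B1 = {a, b, c, d, f}  B2 = {a, b, c, d, e}  B3 = {a, b, c, d, g}
Tree: B1–B2, B1–B3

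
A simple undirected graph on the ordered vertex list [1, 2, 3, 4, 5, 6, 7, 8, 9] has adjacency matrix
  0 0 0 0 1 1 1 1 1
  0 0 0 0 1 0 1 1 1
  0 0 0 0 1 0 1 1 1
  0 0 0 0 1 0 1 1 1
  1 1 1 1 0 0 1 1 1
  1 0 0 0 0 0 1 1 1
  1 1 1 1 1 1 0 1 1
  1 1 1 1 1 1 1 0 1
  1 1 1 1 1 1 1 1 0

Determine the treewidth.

4

A width-4 tree decomposition is:
Bags: B1 = {1, 5, 7, 8, 9}  B2 = {3, 5, 7, 8, 9}  B3 = {4, 5, 7, 8, 9}  B4 = {2, 5, 7, 8, 9}  B5 = {1, 6, 7, 8, 9}
Tree: B1–B2, B1–B3, B2–B4, B1–B5
Each bag holds 5 vertices, so the decomposition has width 4, which upper-bounds the treewidth. For the lower bound, the 5 vertices {1, 5, 7, 8, 9} are pairwise adjacent, and any tree decomposition puts a clique entirely inside one bag — forcing width ≥ 4. The upper and lower bounds meet at 4, so that is the treewidth.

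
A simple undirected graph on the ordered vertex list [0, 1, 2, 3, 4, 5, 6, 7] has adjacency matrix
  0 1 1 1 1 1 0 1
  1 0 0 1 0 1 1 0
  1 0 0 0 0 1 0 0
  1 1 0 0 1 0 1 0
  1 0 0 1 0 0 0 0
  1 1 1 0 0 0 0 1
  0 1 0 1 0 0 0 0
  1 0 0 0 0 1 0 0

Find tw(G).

A width-2 tree decomposition is:
Bags: B1 = {0, 1, 3}  B2 = {0, 3, 4}  B3 = {0, 1, 5}  B4 = {0, 5, 7}  B5 = {0, 2, 5}  B6 = {1, 3, 6}
Tree: B1–B2, B1–B3, B3–B4, B3–B5, B1–B6
Every bag has size at most 3, so the width is 3 − 1 = 2 and tw(G) ≤ 2. Conversely, {0, 1, 3} is a clique of size 3, and the vertices of any clique must share a bag in every tree decomposition; so some bag has ≥ 3 vertices and tw(G) ≥ 2. Hence tw(G) = 2 exactly.

2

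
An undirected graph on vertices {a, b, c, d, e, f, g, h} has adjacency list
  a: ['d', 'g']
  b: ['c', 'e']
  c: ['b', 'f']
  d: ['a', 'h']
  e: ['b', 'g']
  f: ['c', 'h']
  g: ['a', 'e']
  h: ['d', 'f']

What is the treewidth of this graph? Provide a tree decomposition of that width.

Treewidth 2.
One such decomposition:
Bags: B1 = {b, c, f}  B2 = {b, e, f}  B3 = {e, f, g}  B4 = {a, f, g}  B5 = {a, d, f}  B6 = {d, f, h}
Tree: B1–B2, B2–B3, B3–B4, B4–B5, B5–B6

Every bag has size at most 3, so the width is 3 − 1 = 2 and tw(G) ≤ 2. Since f–c–b–e–g–a–d–h–f is a cycle in G, G is not acyclic. Forests are exactly the graphs of treewidth ≤ 1, so tw(G) ≥ 2. Hence tw(G) = 2 exactly.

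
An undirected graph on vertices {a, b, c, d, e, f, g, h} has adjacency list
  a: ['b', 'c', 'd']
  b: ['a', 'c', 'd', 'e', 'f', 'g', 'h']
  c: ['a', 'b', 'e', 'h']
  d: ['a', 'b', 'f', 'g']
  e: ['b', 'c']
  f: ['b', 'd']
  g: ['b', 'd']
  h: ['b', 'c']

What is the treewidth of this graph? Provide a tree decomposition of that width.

Treewidth 2.
One such decomposition:
Bags: B1 = {a, b, d}  B2 = {a, b, c}  B3 = {b, c, h}  B4 = {b, d, f}  B5 = {b, c, e}  B6 = {b, d, g}
Tree: B1–B2, B2–B3, B1–B4, B3–B5, B4–B6

The largest bag has 3 vertices, giving width 2; this decomposition certifies tw(G) ≤ 2. For the lower bound, the 3 vertices {b, d, g} are pairwise adjacent, and any tree decomposition puts a clique entirely inside one bag — forcing width ≥ 2. Combining the bounds, tw(G) = 2.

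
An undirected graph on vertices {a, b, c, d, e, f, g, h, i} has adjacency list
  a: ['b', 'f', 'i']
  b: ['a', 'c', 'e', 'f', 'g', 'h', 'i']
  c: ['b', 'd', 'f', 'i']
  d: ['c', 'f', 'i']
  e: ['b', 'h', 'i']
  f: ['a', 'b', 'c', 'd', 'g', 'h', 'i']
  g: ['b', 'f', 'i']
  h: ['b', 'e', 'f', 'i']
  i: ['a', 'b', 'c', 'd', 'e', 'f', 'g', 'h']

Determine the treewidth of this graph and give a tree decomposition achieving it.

Each bag holds 4 vertices, so the decomposition has width 3, which upper-bounds the treewidth. For the lower bound, the 4 vertices {b, e, h, i} are pairwise adjacent, and any tree decomposition puts a clique entirely inside one bag — forcing width ≥ 3. The upper and lower bounds meet at 3, so that is the treewidth.

Treewidth 3.
One optimal decomposition is:
Bags: B1 = {b, f, h, i}  B2 = {b, c, f, i}  B3 = {b, e, h, i}  B4 = {b, f, g, i}  B5 = {c, d, f, i}  B6 = {a, b, f, i}
Tree: B1–B2, B1–B3, B2–B4, B2–B5, B2–B6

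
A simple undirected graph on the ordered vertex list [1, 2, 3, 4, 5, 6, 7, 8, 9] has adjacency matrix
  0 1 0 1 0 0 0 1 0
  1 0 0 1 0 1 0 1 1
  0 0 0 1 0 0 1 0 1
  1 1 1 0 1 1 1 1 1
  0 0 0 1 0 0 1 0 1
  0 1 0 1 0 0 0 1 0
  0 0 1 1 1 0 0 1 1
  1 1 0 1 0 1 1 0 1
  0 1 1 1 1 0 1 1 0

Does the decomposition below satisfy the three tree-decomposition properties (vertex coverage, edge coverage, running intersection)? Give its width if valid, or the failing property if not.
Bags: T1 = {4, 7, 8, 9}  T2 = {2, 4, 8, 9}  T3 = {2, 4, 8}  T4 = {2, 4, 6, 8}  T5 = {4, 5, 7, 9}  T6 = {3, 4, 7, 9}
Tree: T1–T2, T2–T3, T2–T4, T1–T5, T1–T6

No — vertex 1 appears in no bag.

A tree decomposition must satisfy three properties: every vertex lies in some bag; for every edge, both endpoints lie together in some bag; and for every vertex, the bags containing it form a connected subtree. Here vertex 1 appears in no bag, so the decomposition is invalid.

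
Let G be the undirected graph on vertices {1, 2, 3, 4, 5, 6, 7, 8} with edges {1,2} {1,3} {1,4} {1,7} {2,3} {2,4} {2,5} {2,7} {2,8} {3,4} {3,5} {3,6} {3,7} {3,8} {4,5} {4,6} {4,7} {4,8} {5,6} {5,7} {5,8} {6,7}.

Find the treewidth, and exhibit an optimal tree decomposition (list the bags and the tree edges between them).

Each bag holds 5 vertices, so the decomposition has width 4, which upper-bounds the treewidth. For the lower bound, the 5 vertices {1, 2, 3, 4, 7} are pairwise adjacent, and any tree decomposition puts a clique entirely inside one bag — forcing width ≥ 4. The upper and lower bounds meet at 4, so that is the treewidth.

Treewidth 4.
Bags: B1 = {2, 3, 4, 5, 8}  B2 = {2, 3, 4, 5, 7}  B3 = {1, 2, 3, 4, 7}  B4 = {3, 4, 5, 6, 7}
Tree: B1–B2, B2–B3, B2–B4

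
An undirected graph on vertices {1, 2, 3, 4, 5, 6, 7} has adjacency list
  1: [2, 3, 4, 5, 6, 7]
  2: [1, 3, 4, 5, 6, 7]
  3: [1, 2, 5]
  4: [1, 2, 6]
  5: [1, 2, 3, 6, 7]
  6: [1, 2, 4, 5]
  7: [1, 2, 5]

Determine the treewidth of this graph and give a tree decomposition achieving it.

Each bag holds 4 vertices, so the decomposition has width 3, which upper-bounds the treewidth. Conversely, {1, 2, 4, 6} is a clique of size 4, and the vertices of any clique must share a bag in every tree decomposition; so some bag has ≥ 4 vertices and tw(G) ≥ 3. The upper and lower bounds meet at 3, so that is the treewidth.

Treewidth 3.
One such decomposition:
Bags: B1 = {1, 2, 5, 6}  B2 = {1, 2, 4, 6}  B3 = {1, 2, 5, 7}  B4 = {1, 2, 3, 5}
Tree: B1–B2, B1–B3, B1–B4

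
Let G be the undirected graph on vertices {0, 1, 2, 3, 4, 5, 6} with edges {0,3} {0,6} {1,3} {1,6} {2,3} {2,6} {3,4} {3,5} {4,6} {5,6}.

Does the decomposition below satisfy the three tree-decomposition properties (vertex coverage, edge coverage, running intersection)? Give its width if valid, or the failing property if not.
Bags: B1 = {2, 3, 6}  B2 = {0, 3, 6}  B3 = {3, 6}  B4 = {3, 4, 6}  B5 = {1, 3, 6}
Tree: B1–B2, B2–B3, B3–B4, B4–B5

No — vertex 5 appears in no bag.

A tree decomposition must satisfy three properties: every vertex lies in some bag; for every edge, both endpoints lie together in some bag; and for every vertex, the bags containing it form a connected subtree. Here vertex 5 appears in no bag, so the decomposition is invalid.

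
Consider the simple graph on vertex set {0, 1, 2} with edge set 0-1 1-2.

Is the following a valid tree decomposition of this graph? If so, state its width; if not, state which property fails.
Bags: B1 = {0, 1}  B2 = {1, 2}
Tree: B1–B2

Yes; width 1.

Checking the three conditions: (i) the bags cover all of {0, 1, 2}; (ii) for each edge, some bag contains both endpoints; (iii) the bags containing any fixed vertex form a subtree. All hold, so the decomposition is valid with width 2 − 1 = 1.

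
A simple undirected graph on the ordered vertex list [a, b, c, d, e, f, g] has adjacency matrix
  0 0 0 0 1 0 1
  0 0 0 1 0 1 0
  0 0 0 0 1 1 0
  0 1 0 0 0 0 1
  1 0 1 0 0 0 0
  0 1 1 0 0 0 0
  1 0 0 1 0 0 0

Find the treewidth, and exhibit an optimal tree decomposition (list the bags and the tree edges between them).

The largest bag has 3 vertices, giving width 2; this decomposition certifies tw(G) ≤ 2. For the lower bound, G contains the cycle b–d–g–a–e–c–f–b, so G is not a forest; only forests have treewidth ≤ 1, hence tw(G) ≥ 2. Hence tw(G) = 2 exactly.

Treewidth 2.
One optimal decomposition is:
Bags: B1 = {b, d, g}  B2 = {a, b, g}  B3 = {a, b, e}  B4 = {b, c, e}  B5 = {b, c, f}
Tree: B1–B2, B2–B3, B3–B4, B4–B5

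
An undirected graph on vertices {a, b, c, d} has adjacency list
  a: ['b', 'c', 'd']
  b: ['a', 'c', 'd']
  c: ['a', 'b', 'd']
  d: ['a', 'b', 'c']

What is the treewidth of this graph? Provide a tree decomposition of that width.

Treewidth 3.
One optimal decomposition is:
Bags: B1 = {a, b, c, d}
Tree: (single bag)

A single bag containing all 4 vertices is trivially a valid decomposition of width 3. For the lower bound, the 4 vertices {a, b, c, d} are pairwise adjacent, and any tree decomposition puts a clique entirely inside one bag — forcing width ≥ 3. Hence tw(G) = 3 exactly.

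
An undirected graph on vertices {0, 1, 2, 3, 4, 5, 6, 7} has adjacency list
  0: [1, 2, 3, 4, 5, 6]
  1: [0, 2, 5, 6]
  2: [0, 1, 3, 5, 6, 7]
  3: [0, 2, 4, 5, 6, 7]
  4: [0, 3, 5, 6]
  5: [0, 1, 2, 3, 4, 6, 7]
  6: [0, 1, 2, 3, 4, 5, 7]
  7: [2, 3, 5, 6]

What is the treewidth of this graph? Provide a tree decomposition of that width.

Treewidth 4.
Bags: B1 = {0, 2, 3, 5, 6}  B2 = {0, 3, 4, 5, 6}  B3 = {2, 3, 5, 6, 7}  B4 = {0, 1, 2, 5, 6}
Tree: B1–B2, B1–B3, B1–B4

Every bag has size at most 5, so the width is 5 − 1 = 4 and tw(G) ≤ 4. Conversely, {0, 1, 2, 5, 6} is a clique of size 5, and the vertices of any clique must share a bag in every tree decomposition; so some bag has ≥ 5 vertices and tw(G) ≥ 4. The upper and lower bounds meet at 4, so that is the treewidth.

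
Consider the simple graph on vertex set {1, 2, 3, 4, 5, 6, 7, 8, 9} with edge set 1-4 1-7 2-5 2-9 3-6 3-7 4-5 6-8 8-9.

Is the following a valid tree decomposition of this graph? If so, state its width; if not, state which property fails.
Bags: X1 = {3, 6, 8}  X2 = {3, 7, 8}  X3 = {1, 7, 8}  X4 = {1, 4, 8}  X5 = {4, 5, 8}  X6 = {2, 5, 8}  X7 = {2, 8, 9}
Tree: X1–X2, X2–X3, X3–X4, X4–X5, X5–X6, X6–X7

Every vertex of G appears in some bag (union = {1, 2, 3, 4, 5, 6, 7, 8, 9}); every edge is covered by a bag; and for each vertex v the set of bags containing v is connected in the bag tree. The decomposition is therefore valid. The largest bag has 3 vertices, so the width is 2.

Yes; width 2.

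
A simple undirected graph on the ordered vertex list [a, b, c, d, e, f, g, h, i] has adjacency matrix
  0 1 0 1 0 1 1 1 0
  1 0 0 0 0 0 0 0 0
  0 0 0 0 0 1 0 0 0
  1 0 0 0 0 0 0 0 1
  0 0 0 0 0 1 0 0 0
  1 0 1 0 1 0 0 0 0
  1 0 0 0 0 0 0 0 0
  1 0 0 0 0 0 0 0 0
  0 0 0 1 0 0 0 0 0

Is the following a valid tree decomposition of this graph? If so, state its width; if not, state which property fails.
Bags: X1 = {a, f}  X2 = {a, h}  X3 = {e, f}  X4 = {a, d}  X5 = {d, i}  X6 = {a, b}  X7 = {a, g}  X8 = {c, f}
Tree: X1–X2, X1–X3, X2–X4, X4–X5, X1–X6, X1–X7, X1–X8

Yes; width 1.

Checking the three conditions: (i) the bags cover all of {a, b, c, d, e, f, g, h, i}; (ii) for each edge, some bag contains both endpoints; (iii) the bags containing any fixed vertex form a subtree. All hold, so the decomposition is valid with width 2 − 1 = 1.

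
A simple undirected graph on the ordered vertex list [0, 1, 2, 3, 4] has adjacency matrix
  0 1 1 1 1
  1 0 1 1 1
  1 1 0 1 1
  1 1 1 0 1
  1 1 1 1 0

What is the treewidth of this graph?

A width-4 tree decomposition is:
Bags: B1 = {0, 1, 2, 3, 4}
Tree: (single bag)
With just one bag of size 5, the width is 5 − 1 = 4, so tw(G) ≤ 4. For the lower bound, the 5 vertices {0, 1, 2, 3, 4} are pairwise adjacent, and any tree decomposition puts a clique entirely inside one bag — forcing width ≥ 4. Hence tw(G) = 4 exactly.

4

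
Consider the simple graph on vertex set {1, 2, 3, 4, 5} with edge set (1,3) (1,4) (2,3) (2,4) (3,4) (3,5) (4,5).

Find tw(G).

A width-2 tree decomposition is:
Bags: B1 = {1, 3, 4}  B2 = {3, 4, 5}  B3 = {2, 3, 4}
Tree: B1–B2, B2–B3
The largest bag has 3 vertices, giving width 2; this decomposition certifies tw(G) ≤ 2. On the other hand G contains the 3-clique {1, 3, 4}. A clique must lie in a single bag of any decomposition, so no decomposition can have width below 2. Therefore the treewidth is 2.

2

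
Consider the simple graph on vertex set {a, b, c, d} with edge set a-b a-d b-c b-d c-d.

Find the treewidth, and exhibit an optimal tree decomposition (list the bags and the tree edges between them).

Treewidth 2.
One such decomposition:
Bags: B1 = {b, c, d}  B2 = {a, b, d}
Tree: B1–B2

Each bag holds 3 vertices, so the decomposition has width 2, which upper-bounds the treewidth. On the other hand G contains the 3-clique {b, c, d}. A clique must lie in a single bag of any decomposition, so no decomposition can have width below 2. Therefore the treewidth is 2.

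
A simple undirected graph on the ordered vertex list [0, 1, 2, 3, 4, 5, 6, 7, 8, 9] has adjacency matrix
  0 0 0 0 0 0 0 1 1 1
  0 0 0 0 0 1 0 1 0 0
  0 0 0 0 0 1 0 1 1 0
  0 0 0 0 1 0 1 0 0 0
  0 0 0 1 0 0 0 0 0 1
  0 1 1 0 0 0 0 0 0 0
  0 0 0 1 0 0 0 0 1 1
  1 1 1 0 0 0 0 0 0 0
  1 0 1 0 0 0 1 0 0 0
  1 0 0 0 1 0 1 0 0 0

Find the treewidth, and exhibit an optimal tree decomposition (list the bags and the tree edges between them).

Every bag has size at most 3, so the width is 3 − 1 = 2 and tw(G) ≤ 2. Since 4–3–6–9–4 is a cycle in G, G is not acyclic. Forests are exactly the graphs of treewidth ≤ 1, so tw(G) ≥ 2. Combining the bounds, tw(G) = 2.

Treewidth 2.
One such decomposition:
Bags: B1 = {3, 4, 9}  B2 = {3, 6, 9}  B3 = {0, 6, 9}  B4 = {0, 6, 8}  B5 = {0, 7, 8}  B6 = {2, 7, 8}  B7 = {1, 2, 7}  B8 = {1, 2, 5}
Tree: B1–B2, B2–B3, B3–B4, B4–B5, B5–B6, B6–B7, B7–B8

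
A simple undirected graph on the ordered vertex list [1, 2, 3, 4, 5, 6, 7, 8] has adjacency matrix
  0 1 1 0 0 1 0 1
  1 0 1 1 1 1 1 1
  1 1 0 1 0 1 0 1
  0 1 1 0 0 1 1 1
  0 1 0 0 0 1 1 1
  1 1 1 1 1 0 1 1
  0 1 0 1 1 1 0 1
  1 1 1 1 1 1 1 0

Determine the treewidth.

4

A width-4 tree decomposition is:
Bags: B1 = {2, 4, 6, 7, 8}  B2 = {2, 3, 4, 6, 8}  B3 = {1, 2, 3, 6, 8}  B4 = {2, 5, 6, 7, 8}
Tree: B1–B2, B2–B3, B1–B4
The largest bag has 5 vertices, giving width 4; this decomposition certifies tw(G) ≤ 4. Conversely, {1, 2, 3, 6, 8} is a clique of size 5, and the vertices of any clique must share a bag in every tree decomposition; so some bag has ≥ 5 vertices and tw(G) ≥ 4. Combining the bounds, tw(G) = 4.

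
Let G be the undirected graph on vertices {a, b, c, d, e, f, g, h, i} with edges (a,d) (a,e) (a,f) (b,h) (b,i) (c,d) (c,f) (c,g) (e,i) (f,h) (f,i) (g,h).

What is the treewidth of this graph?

3

A width-3 tree decomposition is:
Bags: B1 = {a, c, d, e}  B2 = {a, c, e, f}  B3 = {c, e, f, i}  B4 = {c, f, g, i}  B5 = {f, g, h, i}  B6 = {b, g, h, i}
Tree: B1–B2, B2–B3, B3–B4, B4–B5, B5–B6
Each bag holds 4 vertices, so the decomposition has width 3, which upper-bounds the treewidth. For the lower bound: the 4 vertex sets {a,d,e}, {c}, {f}, {b,g,h,i} are disjoint, each induces a connected subgraph, and every pair is joined by at least one edge of G. Contracting each set to a single vertex therefore yields K_{4} as a minor, and since treewidth is minor-monotone, tw(G) ≥ tw(K_{4}) = 3. Hence tw(G) = 3 exactly.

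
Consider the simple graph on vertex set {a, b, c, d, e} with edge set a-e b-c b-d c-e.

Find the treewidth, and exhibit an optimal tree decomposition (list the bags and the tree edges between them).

The largest bag has 2 vertices, giving width 1; this decomposition certifies tw(G) ≤ 1. Any graph with an edge has treewidth ≥ 1, and G has the edge d–b. Hence tw(G) = 1 exactly.

Treewidth 1.
One optimal decomposition is:
Bags: B1 = {b, d}  B2 = {b, c}  B3 = {c, e}  B4 = {a, e}
Tree: B1–B2, B2–B3, B3–B4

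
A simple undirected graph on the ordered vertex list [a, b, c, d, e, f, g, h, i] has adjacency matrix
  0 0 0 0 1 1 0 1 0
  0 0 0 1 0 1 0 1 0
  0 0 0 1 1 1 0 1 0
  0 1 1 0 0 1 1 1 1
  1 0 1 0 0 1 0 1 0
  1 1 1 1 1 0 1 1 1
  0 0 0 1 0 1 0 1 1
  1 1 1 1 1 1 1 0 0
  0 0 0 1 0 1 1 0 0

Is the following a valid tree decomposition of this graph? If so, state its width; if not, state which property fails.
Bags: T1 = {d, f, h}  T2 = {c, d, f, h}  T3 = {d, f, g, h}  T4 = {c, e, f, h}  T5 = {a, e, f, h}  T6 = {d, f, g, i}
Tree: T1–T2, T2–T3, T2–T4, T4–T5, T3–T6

A tree decomposition must satisfy three properties: every vertex lies in some bag; for every edge, both endpoints lie together in some bag; and for every vertex, the bags containing it form a connected subtree. Here vertex b appears in no bag, so the decomposition is invalid.

No — vertex b appears in no bag.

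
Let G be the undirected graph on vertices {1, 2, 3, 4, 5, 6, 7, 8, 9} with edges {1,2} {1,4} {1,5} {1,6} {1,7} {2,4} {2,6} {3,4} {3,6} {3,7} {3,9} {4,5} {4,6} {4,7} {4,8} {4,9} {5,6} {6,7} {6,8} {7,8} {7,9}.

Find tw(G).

3

A width-3 tree decomposition is:
Bags: B1 = {1, 4, 6, 7}  B2 = {1, 4, 5, 6}  B3 = {3, 4, 6, 7}  B4 = {1, 2, 4, 6}  B5 = {4, 6, 7, 8}  B6 = {3, 4, 7, 9}
Tree: B1–B2, B1–B3, B2–B4, B3–B5, B3–B6
The largest bag has 4 vertices, giving width 3; this decomposition certifies tw(G) ≤ 3. On the other hand G contains the 4-clique {3, 4, 7, 9}. A clique must lie in a single bag of any decomposition, so no decomposition can have width below 3. Combining the bounds, tw(G) = 3.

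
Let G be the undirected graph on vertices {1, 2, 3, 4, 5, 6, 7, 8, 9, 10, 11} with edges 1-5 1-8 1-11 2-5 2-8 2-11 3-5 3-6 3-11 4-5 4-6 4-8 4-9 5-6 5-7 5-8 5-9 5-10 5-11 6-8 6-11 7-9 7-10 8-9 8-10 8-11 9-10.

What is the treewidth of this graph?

3

A width-3 tree decomposition is:
Bags: B1 = {5, 6, 8, 11}  B2 = {4, 5, 6, 8}  B3 = {2, 5, 8, 11}  B4 = {3, 5, 6, 11}  B5 = {4, 5, 8, 9}  B6 = {5, 8, 9, 10}  B7 = {5, 7, 9, 10}  B8 = {1, 5, 8, 11}
Tree: B1–B2, B1–B3, B1–B4, B2–B5, B5–B6, B6–B7, B3–B8
The largest bag has 4 vertices, giving width 3; this decomposition certifies tw(G) ≤ 3. On the other hand G contains the 4-clique {5, 8, 9, 10}. A clique must lie in a single bag of any decomposition, so no decomposition can have width below 3. Therefore the treewidth is 3.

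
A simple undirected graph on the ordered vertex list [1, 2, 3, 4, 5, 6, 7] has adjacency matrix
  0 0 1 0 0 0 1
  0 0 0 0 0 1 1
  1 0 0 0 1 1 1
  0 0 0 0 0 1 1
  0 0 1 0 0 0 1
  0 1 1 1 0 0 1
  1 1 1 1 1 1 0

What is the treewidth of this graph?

2

A width-2 tree decomposition is:
Bags: B1 = {2, 6, 7}  B2 = {3, 6, 7}  B3 = {1, 3, 7}  B4 = {4, 6, 7}  B5 = {3, 5, 7}
Tree: B1–B2, B2–B3, B1–B4, B3–B5
Every bag has size at most 3, so the width is 3 − 1 = 2 and tw(G) ≤ 2. Conversely, {2, 6, 7} is a clique of size 3, and the vertices of any clique must share a bag in every tree decomposition; so some bag has ≥ 3 vertices and tw(G) ≥ 2. Combining the bounds, tw(G) = 2.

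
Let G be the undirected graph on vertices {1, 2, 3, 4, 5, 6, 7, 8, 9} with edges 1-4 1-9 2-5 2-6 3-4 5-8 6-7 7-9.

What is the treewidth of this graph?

A width-1 tree decomposition is:
Bags: B1 = {3, 4}  B2 = {1, 4}  B3 = {1, 9}  B4 = {7, 9}  B5 = {6, 7}  B6 = {2, 6}  B7 = {2, 5}  B8 = {5, 8}
Tree: B1–B2, B2–B3, B3–B4, B4–B5, B5–B6, B6–B7, B7–B8
The largest bag has 2 vertices, giving width 1; this decomposition certifies tw(G) ≤ 1. G has an edge, so its treewidth is at least 1. Combining the bounds, tw(G) = 1.

1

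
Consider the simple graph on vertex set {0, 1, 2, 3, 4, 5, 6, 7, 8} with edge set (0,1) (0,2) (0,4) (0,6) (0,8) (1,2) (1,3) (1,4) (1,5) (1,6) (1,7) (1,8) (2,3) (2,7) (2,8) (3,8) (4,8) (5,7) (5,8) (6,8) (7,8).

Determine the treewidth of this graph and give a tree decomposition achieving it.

The largest bag has 4 vertices, giving width 3; this decomposition certifies tw(G) ≤ 3. Conversely, {0, 1, 2, 8} is a clique of size 4, and the vertices of any clique must share a bag in every tree decomposition; so some bag has ≥ 4 vertices and tw(G) ≥ 3. Combining the bounds, tw(G) = 3.

Treewidth 3.
One optimal decomposition is:
Bags: B1 = {0, 1, 6, 8}  B2 = {0, 1, 2, 8}  B3 = {1, 2, 7, 8}  B4 = {0, 1, 4, 8}  B5 = {1, 2, 3, 8}  B6 = {1, 5, 7, 8}
Tree: B1–B2, B2–B3, B2–B4, B2–B5, B3–B6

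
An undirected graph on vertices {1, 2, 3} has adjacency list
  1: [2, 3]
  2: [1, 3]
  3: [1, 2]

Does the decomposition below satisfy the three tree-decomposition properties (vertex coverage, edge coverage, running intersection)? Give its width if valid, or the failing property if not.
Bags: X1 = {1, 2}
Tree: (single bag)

No — vertex 3 appears in no bag.

A tree decomposition must satisfy three properties: every vertex lies in some bag; for every edge, both endpoints lie together in some bag; and for every vertex, the bags containing it form a connected subtree. Here vertex 3 appears in no bag, so the decomposition is invalid.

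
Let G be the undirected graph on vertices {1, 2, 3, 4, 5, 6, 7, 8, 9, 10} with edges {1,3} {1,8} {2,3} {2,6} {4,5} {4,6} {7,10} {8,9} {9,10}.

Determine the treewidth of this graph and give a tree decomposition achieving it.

The largest bag has 2 vertices, giving width 1; this decomposition certifies tw(G) ≤ 1. Any graph with an edge has treewidth ≥ 1, and G has the edge 5–4. Combining the bounds, tw(G) = 1.

Treewidth 1.
One such decomposition:
Bags: B1 = {4, 5}  B2 = {4, 6}  B3 = {2, 6}  B4 = {2, 3}  B5 = {1, 3}  B6 = {1, 8}  B7 = {8, 9}  B8 = {9, 10}  B9 = {7, 10}
Tree: B1–B2, B2–B3, B3–B4, B4–B5, B5–B6, B6–B7, B7–B8, B8–B9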